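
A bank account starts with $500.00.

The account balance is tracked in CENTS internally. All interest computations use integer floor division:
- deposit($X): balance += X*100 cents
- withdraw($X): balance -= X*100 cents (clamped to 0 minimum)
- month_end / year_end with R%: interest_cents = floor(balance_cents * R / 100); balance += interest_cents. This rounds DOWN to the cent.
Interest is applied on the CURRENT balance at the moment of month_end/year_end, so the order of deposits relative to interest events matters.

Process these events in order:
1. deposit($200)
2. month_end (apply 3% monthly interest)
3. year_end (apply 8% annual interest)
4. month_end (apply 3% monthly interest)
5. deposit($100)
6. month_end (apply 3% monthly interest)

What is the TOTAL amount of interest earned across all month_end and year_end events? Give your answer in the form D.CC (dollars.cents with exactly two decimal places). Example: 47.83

After 1 (deposit($200)): balance=$700.00 total_interest=$0.00
After 2 (month_end (apply 3% monthly interest)): balance=$721.00 total_interest=$21.00
After 3 (year_end (apply 8% annual interest)): balance=$778.68 total_interest=$78.68
After 4 (month_end (apply 3% monthly interest)): balance=$802.04 total_interest=$102.04
After 5 (deposit($100)): balance=$902.04 total_interest=$102.04
After 6 (month_end (apply 3% monthly interest)): balance=$929.10 total_interest=$129.10

Answer: 129.10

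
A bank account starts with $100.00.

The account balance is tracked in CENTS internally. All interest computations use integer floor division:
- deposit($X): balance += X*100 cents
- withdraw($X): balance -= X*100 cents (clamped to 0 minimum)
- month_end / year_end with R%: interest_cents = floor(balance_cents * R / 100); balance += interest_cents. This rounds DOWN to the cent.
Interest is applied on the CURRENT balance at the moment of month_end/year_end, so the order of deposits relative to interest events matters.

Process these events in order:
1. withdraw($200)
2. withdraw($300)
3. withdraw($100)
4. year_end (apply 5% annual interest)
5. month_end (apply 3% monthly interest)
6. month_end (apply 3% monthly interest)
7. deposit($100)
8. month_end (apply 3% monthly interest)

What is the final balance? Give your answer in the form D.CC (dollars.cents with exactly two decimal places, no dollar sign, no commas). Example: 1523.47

After 1 (withdraw($200)): balance=$0.00 total_interest=$0.00
After 2 (withdraw($300)): balance=$0.00 total_interest=$0.00
After 3 (withdraw($100)): balance=$0.00 total_interest=$0.00
After 4 (year_end (apply 5% annual interest)): balance=$0.00 total_interest=$0.00
After 5 (month_end (apply 3% monthly interest)): balance=$0.00 total_interest=$0.00
After 6 (month_end (apply 3% monthly interest)): balance=$0.00 total_interest=$0.00
After 7 (deposit($100)): balance=$100.00 total_interest=$0.00
After 8 (month_end (apply 3% monthly interest)): balance=$103.00 total_interest=$3.00

Answer: 103.00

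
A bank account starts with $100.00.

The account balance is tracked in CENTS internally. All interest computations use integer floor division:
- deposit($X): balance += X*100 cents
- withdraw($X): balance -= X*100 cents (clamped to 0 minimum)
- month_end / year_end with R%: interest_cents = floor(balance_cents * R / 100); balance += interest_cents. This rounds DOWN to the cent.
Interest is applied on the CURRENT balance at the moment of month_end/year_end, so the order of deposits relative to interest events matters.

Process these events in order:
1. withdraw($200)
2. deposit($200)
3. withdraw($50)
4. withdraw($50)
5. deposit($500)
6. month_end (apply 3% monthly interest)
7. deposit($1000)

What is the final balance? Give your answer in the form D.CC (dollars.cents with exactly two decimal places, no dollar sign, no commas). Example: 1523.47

After 1 (withdraw($200)): balance=$0.00 total_interest=$0.00
After 2 (deposit($200)): balance=$200.00 total_interest=$0.00
After 3 (withdraw($50)): balance=$150.00 total_interest=$0.00
After 4 (withdraw($50)): balance=$100.00 total_interest=$0.00
After 5 (deposit($500)): balance=$600.00 total_interest=$0.00
After 6 (month_end (apply 3% monthly interest)): balance=$618.00 total_interest=$18.00
After 7 (deposit($1000)): balance=$1618.00 total_interest=$18.00

Answer: 1618.00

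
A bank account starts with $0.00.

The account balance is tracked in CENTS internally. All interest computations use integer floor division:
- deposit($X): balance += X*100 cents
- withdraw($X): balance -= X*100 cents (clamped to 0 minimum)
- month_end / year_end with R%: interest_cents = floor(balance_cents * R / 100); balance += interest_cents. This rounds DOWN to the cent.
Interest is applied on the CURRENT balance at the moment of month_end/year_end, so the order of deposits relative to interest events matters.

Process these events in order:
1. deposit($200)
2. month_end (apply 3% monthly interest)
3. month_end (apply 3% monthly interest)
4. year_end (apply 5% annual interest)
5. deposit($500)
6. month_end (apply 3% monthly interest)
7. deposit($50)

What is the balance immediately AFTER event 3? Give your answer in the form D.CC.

Answer: 212.18

Derivation:
After 1 (deposit($200)): balance=$200.00 total_interest=$0.00
After 2 (month_end (apply 3% monthly interest)): balance=$206.00 total_interest=$6.00
After 3 (month_end (apply 3% monthly interest)): balance=$212.18 total_interest=$12.18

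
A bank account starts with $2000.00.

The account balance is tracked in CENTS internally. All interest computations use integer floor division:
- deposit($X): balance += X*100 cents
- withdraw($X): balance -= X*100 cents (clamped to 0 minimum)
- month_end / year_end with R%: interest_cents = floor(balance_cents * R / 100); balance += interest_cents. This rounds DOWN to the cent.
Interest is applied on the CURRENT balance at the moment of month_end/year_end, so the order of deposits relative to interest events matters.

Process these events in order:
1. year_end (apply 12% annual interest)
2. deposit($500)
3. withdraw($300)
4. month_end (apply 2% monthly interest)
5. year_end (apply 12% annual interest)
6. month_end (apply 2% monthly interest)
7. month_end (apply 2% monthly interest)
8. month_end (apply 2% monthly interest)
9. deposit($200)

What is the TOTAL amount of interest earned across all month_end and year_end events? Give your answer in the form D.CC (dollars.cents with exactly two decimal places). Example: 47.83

After 1 (year_end (apply 12% annual interest)): balance=$2240.00 total_interest=$240.00
After 2 (deposit($500)): balance=$2740.00 total_interest=$240.00
After 3 (withdraw($300)): balance=$2440.00 total_interest=$240.00
After 4 (month_end (apply 2% monthly interest)): balance=$2488.80 total_interest=$288.80
After 5 (year_end (apply 12% annual interest)): balance=$2787.45 total_interest=$587.45
After 6 (month_end (apply 2% monthly interest)): balance=$2843.19 total_interest=$643.19
After 7 (month_end (apply 2% monthly interest)): balance=$2900.05 total_interest=$700.05
After 8 (month_end (apply 2% monthly interest)): balance=$2958.05 total_interest=$758.05
After 9 (deposit($200)): balance=$3158.05 total_interest=$758.05

Answer: 758.05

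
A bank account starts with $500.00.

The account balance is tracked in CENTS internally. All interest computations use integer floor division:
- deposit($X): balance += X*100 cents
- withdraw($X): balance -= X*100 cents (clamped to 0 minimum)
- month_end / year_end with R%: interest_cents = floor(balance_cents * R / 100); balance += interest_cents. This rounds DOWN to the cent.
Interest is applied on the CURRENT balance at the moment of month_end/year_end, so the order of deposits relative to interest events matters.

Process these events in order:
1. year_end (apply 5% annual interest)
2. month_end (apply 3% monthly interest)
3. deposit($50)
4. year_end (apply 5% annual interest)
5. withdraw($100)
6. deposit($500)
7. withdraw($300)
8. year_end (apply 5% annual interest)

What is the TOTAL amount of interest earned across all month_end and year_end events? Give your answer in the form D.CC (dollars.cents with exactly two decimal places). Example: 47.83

Answer: 106.29

Derivation:
After 1 (year_end (apply 5% annual interest)): balance=$525.00 total_interest=$25.00
After 2 (month_end (apply 3% monthly interest)): balance=$540.75 total_interest=$40.75
After 3 (deposit($50)): balance=$590.75 total_interest=$40.75
After 4 (year_end (apply 5% annual interest)): balance=$620.28 total_interest=$70.28
After 5 (withdraw($100)): balance=$520.28 total_interest=$70.28
After 6 (deposit($500)): balance=$1020.28 total_interest=$70.28
After 7 (withdraw($300)): balance=$720.28 total_interest=$70.28
After 8 (year_end (apply 5% annual interest)): balance=$756.29 total_interest=$106.29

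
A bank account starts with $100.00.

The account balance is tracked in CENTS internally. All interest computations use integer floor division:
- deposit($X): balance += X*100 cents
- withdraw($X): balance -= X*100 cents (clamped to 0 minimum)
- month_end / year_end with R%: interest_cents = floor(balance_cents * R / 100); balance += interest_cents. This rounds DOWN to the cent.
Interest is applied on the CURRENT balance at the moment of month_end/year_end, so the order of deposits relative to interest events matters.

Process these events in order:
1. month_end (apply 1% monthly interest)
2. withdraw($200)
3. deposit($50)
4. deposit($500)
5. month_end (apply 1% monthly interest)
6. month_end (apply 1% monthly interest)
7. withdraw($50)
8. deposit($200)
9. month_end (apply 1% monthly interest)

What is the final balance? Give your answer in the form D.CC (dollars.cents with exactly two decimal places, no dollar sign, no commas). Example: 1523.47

After 1 (month_end (apply 1% monthly interest)): balance=$101.00 total_interest=$1.00
After 2 (withdraw($200)): balance=$0.00 total_interest=$1.00
After 3 (deposit($50)): balance=$50.00 total_interest=$1.00
After 4 (deposit($500)): balance=$550.00 total_interest=$1.00
After 5 (month_end (apply 1% monthly interest)): balance=$555.50 total_interest=$6.50
After 6 (month_end (apply 1% monthly interest)): balance=$561.05 total_interest=$12.05
After 7 (withdraw($50)): balance=$511.05 total_interest=$12.05
After 8 (deposit($200)): balance=$711.05 total_interest=$12.05
After 9 (month_end (apply 1% monthly interest)): balance=$718.16 total_interest=$19.16

Answer: 718.16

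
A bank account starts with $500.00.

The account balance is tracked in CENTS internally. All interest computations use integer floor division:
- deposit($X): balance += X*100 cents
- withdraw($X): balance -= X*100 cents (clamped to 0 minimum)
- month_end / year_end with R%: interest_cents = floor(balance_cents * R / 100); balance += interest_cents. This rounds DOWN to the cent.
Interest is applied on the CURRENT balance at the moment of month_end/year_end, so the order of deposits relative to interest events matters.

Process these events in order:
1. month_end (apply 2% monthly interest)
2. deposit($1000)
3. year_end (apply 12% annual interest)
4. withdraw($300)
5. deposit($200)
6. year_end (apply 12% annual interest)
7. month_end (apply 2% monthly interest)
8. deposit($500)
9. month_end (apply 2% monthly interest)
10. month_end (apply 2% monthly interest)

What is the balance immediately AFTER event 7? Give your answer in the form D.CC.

Answer: 1817.78

Derivation:
After 1 (month_end (apply 2% monthly interest)): balance=$510.00 total_interest=$10.00
After 2 (deposit($1000)): balance=$1510.00 total_interest=$10.00
After 3 (year_end (apply 12% annual interest)): balance=$1691.20 total_interest=$191.20
After 4 (withdraw($300)): balance=$1391.20 total_interest=$191.20
After 5 (deposit($200)): balance=$1591.20 total_interest=$191.20
After 6 (year_end (apply 12% annual interest)): balance=$1782.14 total_interest=$382.14
After 7 (month_end (apply 2% monthly interest)): balance=$1817.78 total_interest=$417.78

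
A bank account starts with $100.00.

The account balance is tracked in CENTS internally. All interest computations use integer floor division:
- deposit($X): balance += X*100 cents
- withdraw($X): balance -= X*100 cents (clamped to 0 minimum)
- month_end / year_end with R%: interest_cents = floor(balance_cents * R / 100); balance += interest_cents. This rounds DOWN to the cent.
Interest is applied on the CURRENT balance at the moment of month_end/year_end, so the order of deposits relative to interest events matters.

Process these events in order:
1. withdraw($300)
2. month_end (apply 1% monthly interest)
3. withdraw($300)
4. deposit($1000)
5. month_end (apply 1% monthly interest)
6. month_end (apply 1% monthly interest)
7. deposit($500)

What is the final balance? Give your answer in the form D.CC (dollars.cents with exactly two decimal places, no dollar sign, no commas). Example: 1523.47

After 1 (withdraw($300)): balance=$0.00 total_interest=$0.00
After 2 (month_end (apply 1% monthly interest)): balance=$0.00 total_interest=$0.00
After 3 (withdraw($300)): balance=$0.00 total_interest=$0.00
After 4 (deposit($1000)): balance=$1000.00 total_interest=$0.00
After 5 (month_end (apply 1% monthly interest)): balance=$1010.00 total_interest=$10.00
After 6 (month_end (apply 1% monthly interest)): balance=$1020.10 total_interest=$20.10
After 7 (deposit($500)): balance=$1520.10 total_interest=$20.10

Answer: 1520.10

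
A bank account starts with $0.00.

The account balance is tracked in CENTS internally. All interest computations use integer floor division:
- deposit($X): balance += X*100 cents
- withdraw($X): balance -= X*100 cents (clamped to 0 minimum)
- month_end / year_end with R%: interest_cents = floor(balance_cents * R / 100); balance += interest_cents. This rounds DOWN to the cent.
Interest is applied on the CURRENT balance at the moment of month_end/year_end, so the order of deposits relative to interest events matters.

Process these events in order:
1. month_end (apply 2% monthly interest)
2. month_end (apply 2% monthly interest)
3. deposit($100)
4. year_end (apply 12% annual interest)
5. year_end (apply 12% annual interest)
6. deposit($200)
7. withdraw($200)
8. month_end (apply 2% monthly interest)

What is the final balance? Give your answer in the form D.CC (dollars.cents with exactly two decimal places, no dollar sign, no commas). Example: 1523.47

After 1 (month_end (apply 2% monthly interest)): balance=$0.00 total_interest=$0.00
After 2 (month_end (apply 2% monthly interest)): balance=$0.00 total_interest=$0.00
After 3 (deposit($100)): balance=$100.00 total_interest=$0.00
After 4 (year_end (apply 12% annual interest)): balance=$112.00 total_interest=$12.00
After 5 (year_end (apply 12% annual interest)): balance=$125.44 total_interest=$25.44
After 6 (deposit($200)): balance=$325.44 total_interest=$25.44
After 7 (withdraw($200)): balance=$125.44 total_interest=$25.44
After 8 (month_end (apply 2% monthly interest)): balance=$127.94 total_interest=$27.94

Answer: 127.94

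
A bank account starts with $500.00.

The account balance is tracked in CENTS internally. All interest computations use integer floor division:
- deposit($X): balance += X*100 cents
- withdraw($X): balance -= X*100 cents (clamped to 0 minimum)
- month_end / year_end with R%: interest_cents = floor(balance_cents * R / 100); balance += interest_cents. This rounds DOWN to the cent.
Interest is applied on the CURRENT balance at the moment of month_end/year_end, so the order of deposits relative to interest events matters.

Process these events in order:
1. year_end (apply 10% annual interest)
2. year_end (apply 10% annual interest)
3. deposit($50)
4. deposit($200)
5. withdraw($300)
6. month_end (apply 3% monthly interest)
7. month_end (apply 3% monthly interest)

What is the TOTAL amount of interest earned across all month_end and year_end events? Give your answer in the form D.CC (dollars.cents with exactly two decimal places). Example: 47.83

After 1 (year_end (apply 10% annual interest)): balance=$550.00 total_interest=$50.00
After 2 (year_end (apply 10% annual interest)): balance=$605.00 total_interest=$105.00
After 3 (deposit($50)): balance=$655.00 total_interest=$105.00
After 4 (deposit($200)): balance=$855.00 total_interest=$105.00
After 5 (withdraw($300)): balance=$555.00 total_interest=$105.00
After 6 (month_end (apply 3% monthly interest)): balance=$571.65 total_interest=$121.65
After 7 (month_end (apply 3% monthly interest)): balance=$588.79 total_interest=$138.79

Answer: 138.79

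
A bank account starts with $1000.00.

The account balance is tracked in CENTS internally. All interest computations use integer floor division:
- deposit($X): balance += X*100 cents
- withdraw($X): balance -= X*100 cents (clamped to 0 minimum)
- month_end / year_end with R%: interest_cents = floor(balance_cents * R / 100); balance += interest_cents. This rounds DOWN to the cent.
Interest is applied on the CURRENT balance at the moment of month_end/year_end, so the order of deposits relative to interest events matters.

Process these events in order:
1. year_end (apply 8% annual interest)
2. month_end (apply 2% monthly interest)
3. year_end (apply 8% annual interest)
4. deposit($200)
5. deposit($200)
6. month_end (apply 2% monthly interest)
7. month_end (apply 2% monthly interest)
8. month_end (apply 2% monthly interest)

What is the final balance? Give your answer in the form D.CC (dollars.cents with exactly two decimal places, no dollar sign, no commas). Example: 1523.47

Answer: 1687.01

Derivation:
After 1 (year_end (apply 8% annual interest)): balance=$1080.00 total_interest=$80.00
After 2 (month_end (apply 2% monthly interest)): balance=$1101.60 total_interest=$101.60
After 3 (year_end (apply 8% annual interest)): balance=$1189.72 total_interest=$189.72
After 4 (deposit($200)): balance=$1389.72 total_interest=$189.72
After 5 (deposit($200)): balance=$1589.72 total_interest=$189.72
After 6 (month_end (apply 2% monthly interest)): balance=$1621.51 total_interest=$221.51
After 7 (month_end (apply 2% monthly interest)): balance=$1653.94 total_interest=$253.94
After 8 (month_end (apply 2% monthly interest)): balance=$1687.01 total_interest=$287.01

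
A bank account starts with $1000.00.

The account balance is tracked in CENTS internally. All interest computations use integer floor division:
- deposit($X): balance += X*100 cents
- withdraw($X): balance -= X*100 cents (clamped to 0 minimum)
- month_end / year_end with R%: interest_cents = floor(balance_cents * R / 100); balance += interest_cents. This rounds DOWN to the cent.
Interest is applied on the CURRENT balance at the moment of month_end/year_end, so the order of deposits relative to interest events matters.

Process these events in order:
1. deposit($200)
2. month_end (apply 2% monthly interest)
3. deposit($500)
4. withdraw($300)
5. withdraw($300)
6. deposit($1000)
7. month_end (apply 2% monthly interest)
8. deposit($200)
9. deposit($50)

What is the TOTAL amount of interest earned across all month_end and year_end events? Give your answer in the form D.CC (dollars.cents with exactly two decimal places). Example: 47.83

Answer: 66.48

Derivation:
After 1 (deposit($200)): balance=$1200.00 total_interest=$0.00
After 2 (month_end (apply 2% monthly interest)): balance=$1224.00 total_interest=$24.00
After 3 (deposit($500)): balance=$1724.00 total_interest=$24.00
After 4 (withdraw($300)): balance=$1424.00 total_interest=$24.00
After 5 (withdraw($300)): balance=$1124.00 total_interest=$24.00
After 6 (deposit($1000)): balance=$2124.00 total_interest=$24.00
After 7 (month_end (apply 2% monthly interest)): balance=$2166.48 total_interest=$66.48
After 8 (deposit($200)): balance=$2366.48 total_interest=$66.48
After 9 (deposit($50)): balance=$2416.48 total_interest=$66.48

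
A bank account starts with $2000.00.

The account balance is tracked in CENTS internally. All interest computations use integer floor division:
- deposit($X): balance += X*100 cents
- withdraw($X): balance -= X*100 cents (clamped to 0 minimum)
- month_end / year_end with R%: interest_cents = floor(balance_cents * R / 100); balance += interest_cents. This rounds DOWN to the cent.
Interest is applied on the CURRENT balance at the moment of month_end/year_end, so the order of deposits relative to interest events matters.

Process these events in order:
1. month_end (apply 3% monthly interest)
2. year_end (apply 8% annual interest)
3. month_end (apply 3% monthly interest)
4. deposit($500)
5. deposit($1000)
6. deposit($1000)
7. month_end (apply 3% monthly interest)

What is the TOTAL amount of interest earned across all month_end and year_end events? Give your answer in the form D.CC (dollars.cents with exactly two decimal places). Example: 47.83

Answer: 435.28

Derivation:
After 1 (month_end (apply 3% monthly interest)): balance=$2060.00 total_interest=$60.00
After 2 (year_end (apply 8% annual interest)): balance=$2224.80 total_interest=$224.80
After 3 (month_end (apply 3% monthly interest)): balance=$2291.54 total_interest=$291.54
After 4 (deposit($500)): balance=$2791.54 total_interest=$291.54
After 5 (deposit($1000)): balance=$3791.54 total_interest=$291.54
After 6 (deposit($1000)): balance=$4791.54 total_interest=$291.54
After 7 (month_end (apply 3% monthly interest)): balance=$4935.28 total_interest=$435.28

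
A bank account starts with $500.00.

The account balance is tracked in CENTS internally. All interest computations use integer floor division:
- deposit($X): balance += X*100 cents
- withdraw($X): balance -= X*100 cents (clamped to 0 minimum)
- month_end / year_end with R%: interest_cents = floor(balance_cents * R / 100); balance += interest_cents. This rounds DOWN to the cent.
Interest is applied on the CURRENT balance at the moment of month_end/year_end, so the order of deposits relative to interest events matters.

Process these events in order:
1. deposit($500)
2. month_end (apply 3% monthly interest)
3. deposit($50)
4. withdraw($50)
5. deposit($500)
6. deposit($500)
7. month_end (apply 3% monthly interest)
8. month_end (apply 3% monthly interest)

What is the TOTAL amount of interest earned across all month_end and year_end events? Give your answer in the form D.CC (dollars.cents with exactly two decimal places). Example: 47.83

Answer: 153.62

Derivation:
After 1 (deposit($500)): balance=$1000.00 total_interest=$0.00
After 2 (month_end (apply 3% monthly interest)): balance=$1030.00 total_interest=$30.00
After 3 (deposit($50)): balance=$1080.00 total_interest=$30.00
After 4 (withdraw($50)): balance=$1030.00 total_interest=$30.00
After 5 (deposit($500)): balance=$1530.00 total_interest=$30.00
After 6 (deposit($500)): balance=$2030.00 total_interest=$30.00
After 7 (month_end (apply 3% monthly interest)): balance=$2090.90 total_interest=$90.90
After 8 (month_end (apply 3% monthly interest)): balance=$2153.62 total_interest=$153.62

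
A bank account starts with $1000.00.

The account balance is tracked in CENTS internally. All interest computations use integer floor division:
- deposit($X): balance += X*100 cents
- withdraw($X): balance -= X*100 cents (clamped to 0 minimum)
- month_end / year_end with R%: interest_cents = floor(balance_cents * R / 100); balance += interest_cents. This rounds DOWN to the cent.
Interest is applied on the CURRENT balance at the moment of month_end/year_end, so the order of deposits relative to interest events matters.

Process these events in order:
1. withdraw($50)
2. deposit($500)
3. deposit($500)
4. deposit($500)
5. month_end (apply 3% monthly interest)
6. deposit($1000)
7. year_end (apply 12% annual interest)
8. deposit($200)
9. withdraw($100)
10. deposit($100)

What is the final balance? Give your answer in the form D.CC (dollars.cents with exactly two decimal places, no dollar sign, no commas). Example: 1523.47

After 1 (withdraw($50)): balance=$950.00 total_interest=$0.00
After 2 (deposit($500)): balance=$1450.00 total_interest=$0.00
After 3 (deposit($500)): balance=$1950.00 total_interest=$0.00
After 4 (deposit($500)): balance=$2450.00 total_interest=$0.00
After 5 (month_end (apply 3% monthly interest)): balance=$2523.50 total_interest=$73.50
After 6 (deposit($1000)): balance=$3523.50 total_interest=$73.50
After 7 (year_end (apply 12% annual interest)): balance=$3946.32 total_interest=$496.32
After 8 (deposit($200)): balance=$4146.32 total_interest=$496.32
After 9 (withdraw($100)): balance=$4046.32 total_interest=$496.32
After 10 (deposit($100)): balance=$4146.32 total_interest=$496.32

Answer: 4146.32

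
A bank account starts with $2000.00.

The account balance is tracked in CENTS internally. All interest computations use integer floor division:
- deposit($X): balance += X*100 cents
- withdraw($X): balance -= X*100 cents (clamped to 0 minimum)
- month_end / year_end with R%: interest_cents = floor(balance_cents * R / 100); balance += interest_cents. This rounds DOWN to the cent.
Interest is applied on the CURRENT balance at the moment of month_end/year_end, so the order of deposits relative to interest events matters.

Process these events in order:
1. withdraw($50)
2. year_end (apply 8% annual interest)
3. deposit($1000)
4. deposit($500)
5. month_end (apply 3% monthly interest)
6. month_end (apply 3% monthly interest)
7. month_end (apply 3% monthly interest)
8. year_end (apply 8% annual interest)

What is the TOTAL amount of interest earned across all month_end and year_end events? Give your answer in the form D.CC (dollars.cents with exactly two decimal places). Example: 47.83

Answer: 805.58

Derivation:
After 1 (withdraw($50)): balance=$1950.00 total_interest=$0.00
After 2 (year_end (apply 8% annual interest)): balance=$2106.00 total_interest=$156.00
After 3 (deposit($1000)): balance=$3106.00 total_interest=$156.00
After 4 (deposit($500)): balance=$3606.00 total_interest=$156.00
After 5 (month_end (apply 3% monthly interest)): balance=$3714.18 total_interest=$264.18
After 6 (month_end (apply 3% monthly interest)): balance=$3825.60 total_interest=$375.60
After 7 (month_end (apply 3% monthly interest)): balance=$3940.36 total_interest=$490.36
After 8 (year_end (apply 8% annual interest)): balance=$4255.58 total_interest=$805.58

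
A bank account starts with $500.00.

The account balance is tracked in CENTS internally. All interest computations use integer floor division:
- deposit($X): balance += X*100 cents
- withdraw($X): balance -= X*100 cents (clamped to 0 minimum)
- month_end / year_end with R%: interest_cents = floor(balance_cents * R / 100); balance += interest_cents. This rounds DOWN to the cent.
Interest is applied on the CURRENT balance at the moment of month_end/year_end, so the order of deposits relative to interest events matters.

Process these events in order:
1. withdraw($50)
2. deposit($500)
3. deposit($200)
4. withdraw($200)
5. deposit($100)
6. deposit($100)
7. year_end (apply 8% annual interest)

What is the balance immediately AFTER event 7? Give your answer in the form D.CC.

Answer: 1242.00

Derivation:
After 1 (withdraw($50)): balance=$450.00 total_interest=$0.00
After 2 (deposit($500)): balance=$950.00 total_interest=$0.00
After 3 (deposit($200)): balance=$1150.00 total_interest=$0.00
After 4 (withdraw($200)): balance=$950.00 total_interest=$0.00
After 5 (deposit($100)): balance=$1050.00 total_interest=$0.00
After 6 (deposit($100)): balance=$1150.00 total_interest=$0.00
After 7 (year_end (apply 8% annual interest)): balance=$1242.00 total_interest=$92.00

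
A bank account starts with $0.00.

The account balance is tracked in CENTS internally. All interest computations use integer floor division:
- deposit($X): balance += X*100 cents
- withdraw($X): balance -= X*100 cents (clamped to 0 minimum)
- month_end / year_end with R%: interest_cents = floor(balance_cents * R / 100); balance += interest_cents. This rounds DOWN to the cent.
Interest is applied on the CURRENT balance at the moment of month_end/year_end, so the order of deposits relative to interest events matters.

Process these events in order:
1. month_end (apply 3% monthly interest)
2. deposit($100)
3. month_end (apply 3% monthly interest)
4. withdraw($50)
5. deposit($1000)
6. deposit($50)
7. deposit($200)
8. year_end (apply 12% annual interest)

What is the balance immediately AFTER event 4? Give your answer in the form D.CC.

After 1 (month_end (apply 3% monthly interest)): balance=$0.00 total_interest=$0.00
After 2 (deposit($100)): balance=$100.00 total_interest=$0.00
After 3 (month_end (apply 3% monthly interest)): balance=$103.00 total_interest=$3.00
After 4 (withdraw($50)): balance=$53.00 total_interest=$3.00

Answer: 53.00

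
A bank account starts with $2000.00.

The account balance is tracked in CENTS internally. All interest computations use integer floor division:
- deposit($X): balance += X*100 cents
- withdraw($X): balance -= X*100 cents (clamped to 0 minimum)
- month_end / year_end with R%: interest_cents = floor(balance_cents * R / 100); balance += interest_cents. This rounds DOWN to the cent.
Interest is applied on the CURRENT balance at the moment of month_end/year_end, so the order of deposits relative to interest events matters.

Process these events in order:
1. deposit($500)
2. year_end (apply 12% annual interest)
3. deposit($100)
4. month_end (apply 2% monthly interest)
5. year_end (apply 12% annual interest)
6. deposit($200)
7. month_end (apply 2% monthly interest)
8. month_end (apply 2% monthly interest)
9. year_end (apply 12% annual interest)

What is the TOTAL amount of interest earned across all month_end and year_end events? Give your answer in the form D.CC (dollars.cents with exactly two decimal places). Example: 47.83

Answer: 1293.45

Derivation:
After 1 (deposit($500)): balance=$2500.00 total_interest=$0.00
After 2 (year_end (apply 12% annual interest)): balance=$2800.00 total_interest=$300.00
After 3 (deposit($100)): balance=$2900.00 total_interest=$300.00
After 4 (month_end (apply 2% monthly interest)): balance=$2958.00 total_interest=$358.00
After 5 (year_end (apply 12% annual interest)): balance=$3312.96 total_interest=$712.96
After 6 (deposit($200)): balance=$3512.96 total_interest=$712.96
After 7 (month_end (apply 2% monthly interest)): balance=$3583.21 total_interest=$783.21
After 8 (month_end (apply 2% monthly interest)): balance=$3654.87 total_interest=$854.87
After 9 (year_end (apply 12% annual interest)): balance=$4093.45 total_interest=$1293.45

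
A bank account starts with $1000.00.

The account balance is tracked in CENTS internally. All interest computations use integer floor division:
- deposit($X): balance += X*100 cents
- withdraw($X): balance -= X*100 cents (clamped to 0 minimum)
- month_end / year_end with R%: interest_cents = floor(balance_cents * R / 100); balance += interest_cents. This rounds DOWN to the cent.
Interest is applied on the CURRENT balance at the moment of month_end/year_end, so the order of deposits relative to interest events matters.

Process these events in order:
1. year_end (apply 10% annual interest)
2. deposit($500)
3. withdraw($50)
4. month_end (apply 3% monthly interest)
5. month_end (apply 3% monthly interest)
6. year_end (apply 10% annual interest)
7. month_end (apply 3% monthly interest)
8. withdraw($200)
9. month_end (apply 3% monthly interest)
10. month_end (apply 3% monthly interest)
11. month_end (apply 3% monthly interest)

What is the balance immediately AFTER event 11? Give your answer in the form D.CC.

Answer: 1817.28

Derivation:
After 1 (year_end (apply 10% annual interest)): balance=$1100.00 total_interest=$100.00
After 2 (deposit($500)): balance=$1600.00 total_interest=$100.00
After 3 (withdraw($50)): balance=$1550.00 total_interest=$100.00
After 4 (month_end (apply 3% monthly interest)): balance=$1596.50 total_interest=$146.50
After 5 (month_end (apply 3% monthly interest)): balance=$1644.39 total_interest=$194.39
After 6 (year_end (apply 10% annual interest)): balance=$1808.82 total_interest=$358.82
After 7 (month_end (apply 3% monthly interest)): balance=$1863.08 total_interest=$413.08
After 8 (withdraw($200)): balance=$1663.08 total_interest=$413.08
After 9 (month_end (apply 3% monthly interest)): balance=$1712.97 total_interest=$462.97
After 10 (month_end (apply 3% monthly interest)): balance=$1764.35 total_interest=$514.35
After 11 (month_end (apply 3% monthly interest)): balance=$1817.28 total_interest=$567.28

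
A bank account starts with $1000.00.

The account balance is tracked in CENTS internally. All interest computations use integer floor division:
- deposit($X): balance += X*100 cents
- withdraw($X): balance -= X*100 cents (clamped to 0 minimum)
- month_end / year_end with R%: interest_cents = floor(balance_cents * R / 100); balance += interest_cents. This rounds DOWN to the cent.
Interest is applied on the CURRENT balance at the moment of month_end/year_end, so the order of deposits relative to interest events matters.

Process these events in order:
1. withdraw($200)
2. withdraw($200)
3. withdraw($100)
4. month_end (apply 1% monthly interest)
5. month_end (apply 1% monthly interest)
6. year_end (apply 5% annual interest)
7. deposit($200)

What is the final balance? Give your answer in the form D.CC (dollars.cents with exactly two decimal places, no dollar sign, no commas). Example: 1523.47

After 1 (withdraw($200)): balance=$800.00 total_interest=$0.00
After 2 (withdraw($200)): balance=$600.00 total_interest=$0.00
After 3 (withdraw($100)): balance=$500.00 total_interest=$0.00
After 4 (month_end (apply 1% monthly interest)): balance=$505.00 total_interest=$5.00
After 5 (month_end (apply 1% monthly interest)): balance=$510.05 total_interest=$10.05
After 6 (year_end (apply 5% annual interest)): balance=$535.55 total_interest=$35.55
After 7 (deposit($200)): balance=$735.55 total_interest=$35.55

Answer: 735.55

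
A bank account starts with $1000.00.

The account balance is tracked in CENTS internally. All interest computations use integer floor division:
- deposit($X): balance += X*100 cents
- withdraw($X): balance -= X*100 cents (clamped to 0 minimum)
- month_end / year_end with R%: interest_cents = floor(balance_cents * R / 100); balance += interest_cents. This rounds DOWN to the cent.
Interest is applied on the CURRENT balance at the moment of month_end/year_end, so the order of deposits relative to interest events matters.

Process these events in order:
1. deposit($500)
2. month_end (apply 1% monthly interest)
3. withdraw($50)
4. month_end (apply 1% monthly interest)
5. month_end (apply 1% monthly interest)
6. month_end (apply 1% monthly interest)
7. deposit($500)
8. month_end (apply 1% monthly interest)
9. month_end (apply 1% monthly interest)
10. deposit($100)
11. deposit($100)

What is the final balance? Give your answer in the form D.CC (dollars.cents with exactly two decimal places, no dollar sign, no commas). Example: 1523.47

After 1 (deposit($500)): balance=$1500.00 total_interest=$0.00
After 2 (month_end (apply 1% monthly interest)): balance=$1515.00 total_interest=$15.00
After 3 (withdraw($50)): balance=$1465.00 total_interest=$15.00
After 4 (month_end (apply 1% monthly interest)): balance=$1479.65 total_interest=$29.65
After 5 (month_end (apply 1% monthly interest)): balance=$1494.44 total_interest=$44.44
After 6 (month_end (apply 1% monthly interest)): balance=$1509.38 total_interest=$59.38
After 7 (deposit($500)): balance=$2009.38 total_interest=$59.38
After 8 (month_end (apply 1% monthly interest)): balance=$2029.47 total_interest=$79.47
After 9 (month_end (apply 1% monthly interest)): balance=$2049.76 total_interest=$99.76
After 10 (deposit($100)): balance=$2149.76 total_interest=$99.76
After 11 (deposit($100)): balance=$2249.76 total_interest=$99.76

Answer: 2249.76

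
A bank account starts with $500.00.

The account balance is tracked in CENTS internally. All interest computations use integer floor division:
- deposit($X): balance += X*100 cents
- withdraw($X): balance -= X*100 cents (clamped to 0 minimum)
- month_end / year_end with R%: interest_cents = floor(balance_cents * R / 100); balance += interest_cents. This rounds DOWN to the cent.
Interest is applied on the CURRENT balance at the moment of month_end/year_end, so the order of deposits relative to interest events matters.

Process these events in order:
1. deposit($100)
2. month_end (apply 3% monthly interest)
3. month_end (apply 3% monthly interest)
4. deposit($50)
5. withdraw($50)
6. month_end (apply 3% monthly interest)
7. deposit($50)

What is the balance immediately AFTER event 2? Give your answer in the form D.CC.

Answer: 618.00

Derivation:
After 1 (deposit($100)): balance=$600.00 total_interest=$0.00
After 2 (month_end (apply 3% monthly interest)): balance=$618.00 total_interest=$18.00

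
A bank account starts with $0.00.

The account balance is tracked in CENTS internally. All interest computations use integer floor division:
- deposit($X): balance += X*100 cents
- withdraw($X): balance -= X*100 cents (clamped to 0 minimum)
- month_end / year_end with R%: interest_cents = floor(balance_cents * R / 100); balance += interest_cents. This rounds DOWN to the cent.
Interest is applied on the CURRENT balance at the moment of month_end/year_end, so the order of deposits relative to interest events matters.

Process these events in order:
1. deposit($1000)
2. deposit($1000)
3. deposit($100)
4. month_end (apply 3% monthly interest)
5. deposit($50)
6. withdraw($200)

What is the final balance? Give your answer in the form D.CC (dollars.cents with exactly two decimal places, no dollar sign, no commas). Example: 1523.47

After 1 (deposit($1000)): balance=$1000.00 total_interest=$0.00
After 2 (deposit($1000)): balance=$2000.00 total_interest=$0.00
After 3 (deposit($100)): balance=$2100.00 total_interest=$0.00
After 4 (month_end (apply 3% monthly interest)): balance=$2163.00 total_interest=$63.00
After 5 (deposit($50)): balance=$2213.00 total_interest=$63.00
After 6 (withdraw($200)): balance=$2013.00 total_interest=$63.00

Answer: 2013.00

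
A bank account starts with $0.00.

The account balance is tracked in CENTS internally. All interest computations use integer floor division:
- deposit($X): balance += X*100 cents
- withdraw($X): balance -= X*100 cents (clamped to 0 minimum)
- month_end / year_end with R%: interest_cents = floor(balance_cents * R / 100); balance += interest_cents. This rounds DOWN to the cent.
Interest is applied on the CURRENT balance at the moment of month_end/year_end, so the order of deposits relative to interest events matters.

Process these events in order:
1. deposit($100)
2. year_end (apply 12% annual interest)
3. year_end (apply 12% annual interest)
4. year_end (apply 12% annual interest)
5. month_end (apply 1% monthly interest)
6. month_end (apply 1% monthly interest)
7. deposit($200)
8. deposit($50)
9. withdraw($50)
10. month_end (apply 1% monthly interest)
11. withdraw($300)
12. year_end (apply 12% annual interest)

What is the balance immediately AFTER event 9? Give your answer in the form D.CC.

Answer: 343.30

Derivation:
After 1 (deposit($100)): balance=$100.00 total_interest=$0.00
After 2 (year_end (apply 12% annual interest)): balance=$112.00 total_interest=$12.00
After 3 (year_end (apply 12% annual interest)): balance=$125.44 total_interest=$25.44
After 4 (year_end (apply 12% annual interest)): balance=$140.49 total_interest=$40.49
After 5 (month_end (apply 1% monthly interest)): balance=$141.89 total_interest=$41.89
After 6 (month_end (apply 1% monthly interest)): balance=$143.30 total_interest=$43.30
After 7 (deposit($200)): balance=$343.30 total_interest=$43.30
After 8 (deposit($50)): balance=$393.30 total_interest=$43.30
After 9 (withdraw($50)): balance=$343.30 total_interest=$43.30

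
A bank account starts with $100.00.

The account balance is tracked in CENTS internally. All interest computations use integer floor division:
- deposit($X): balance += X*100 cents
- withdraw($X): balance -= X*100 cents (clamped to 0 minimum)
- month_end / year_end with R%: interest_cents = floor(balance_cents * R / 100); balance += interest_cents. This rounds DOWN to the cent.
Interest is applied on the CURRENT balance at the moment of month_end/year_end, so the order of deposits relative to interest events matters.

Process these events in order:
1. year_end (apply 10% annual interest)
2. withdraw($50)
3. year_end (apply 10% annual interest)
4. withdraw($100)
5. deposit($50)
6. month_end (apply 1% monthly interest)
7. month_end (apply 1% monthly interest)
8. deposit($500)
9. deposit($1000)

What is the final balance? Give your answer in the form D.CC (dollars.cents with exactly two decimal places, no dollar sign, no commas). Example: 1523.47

Answer: 1551.00

Derivation:
After 1 (year_end (apply 10% annual interest)): balance=$110.00 total_interest=$10.00
After 2 (withdraw($50)): balance=$60.00 total_interest=$10.00
After 3 (year_end (apply 10% annual interest)): balance=$66.00 total_interest=$16.00
After 4 (withdraw($100)): balance=$0.00 total_interest=$16.00
After 5 (deposit($50)): balance=$50.00 total_interest=$16.00
After 6 (month_end (apply 1% monthly interest)): balance=$50.50 total_interest=$16.50
After 7 (month_end (apply 1% monthly interest)): balance=$51.00 total_interest=$17.00
After 8 (deposit($500)): balance=$551.00 total_interest=$17.00
After 9 (deposit($1000)): balance=$1551.00 total_interest=$17.00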